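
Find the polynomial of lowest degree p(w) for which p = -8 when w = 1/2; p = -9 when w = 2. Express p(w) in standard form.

L_0(w) = (w - 2) / [-3/2] = -(2/3)w + 4/3
L_1(w) = (w - 1/2) / [3/2] = (2/3)w - 1/3
p(w) = (-8)·L_0 + (-9)·L_1
  (-8)·L_0(w) = (16/3)w - 32/3
  (-9)·L_1(w) = -6w + 3
Adding term by term: -(2/3)w - 23/3

p(w) = -(2/3)w - 23/3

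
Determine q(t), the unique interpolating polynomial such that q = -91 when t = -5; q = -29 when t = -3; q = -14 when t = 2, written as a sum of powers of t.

L_0(t) = (t + 3)(t - 2) / [14] = (1/14)t^2 + (1/14)t - 3/7
L_1(t) = (t + 5)(t - 2) / [-10] = -(1/10)t^2 - (3/10)t + 1
L_2(t) = (t + 5)(t + 3) / [35] = (1/35)t^2 + (8/35)t + 3/7
q(t) = (-91)·L_0 + (-29)·L_1 + (-14)·L_2
  (-91)·L_0(t) = -(13/2)t^2 - (13/2)t + 39
  (-29)·L_1(t) = (29/10)t^2 + (87/10)t - 29
  (-14)·L_2(t) = -(2/5)t^2 - (16/5)t - 6
Adding term by term: -4t^2 - t + 4

q(t) = -4t^2 - t + 4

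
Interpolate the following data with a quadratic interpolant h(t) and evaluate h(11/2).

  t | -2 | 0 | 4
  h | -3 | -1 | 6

309/32

L_0(11/2) = (11/2)·(3/2)/[(-2)·(-6)] = 11/16
L_1(11/2) = (15/2)·(3/2)/[(2)·(-4)] = -45/32
L_2(11/2) = (15/2)·(11/2)/[(6)·(4)] = 55/32
Sum: (-3)·(11/16) + (-1)·(-45/32) + 6·(55/32) = 309/32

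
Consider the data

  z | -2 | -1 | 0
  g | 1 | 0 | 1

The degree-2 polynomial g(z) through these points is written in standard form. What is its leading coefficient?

Build the Lagrange basis polynomials:
L_0(z) = (z + 1)z / [2] = (1/2)z^2 + (1/2)z
L_1(z) = (z + 2)z / [-1] = -z^2 - 2z
L_2(z) = (z + 2)(z + 1) / [2] = (1/2)z^2 + (3/2)z + 1
g(z) = 1·L_0 + 0·L_1 + 1·L_2
Only the coefficient of z^2 is needed; take it from each L_i and combine:
1·(1/2) + 0·(-1) + 1·(1/2) = 1

1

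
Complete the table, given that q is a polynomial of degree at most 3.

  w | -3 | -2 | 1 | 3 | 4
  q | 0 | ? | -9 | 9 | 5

-593/28

The 4 known values determine q uniquely (degree ≤ 3).
Evaluate each Lagrange basis at w = -2:
L_0(-2) = (-3)·(-5)·(-6)/[(-4)·(-6)·(-7)] = 15/28
L_1(-2) = (1)·(-5)·(-6)/[(4)·(-2)·(-3)] = 5/4
L_2(-2) = (1)·(-3)·(-6)/[(6)·(2)·(-1)] = -3/2
L_3(-2) = (1)·(-3)·(-5)/[(7)·(3)·(1)] = 5/7
Sum: 0 + (-9)·(5/4) + 9·(-3/2) + 5·(5/7) = -593/28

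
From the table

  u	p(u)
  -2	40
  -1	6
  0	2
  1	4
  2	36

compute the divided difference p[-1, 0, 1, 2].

p[-1,0] = (2 - 6) / (0 - (-1)) = -4
p[0,1] = (4 - 2) / (1 - 0) = 2
p[1,2] = (36 - 4) / (2 - 1) = 32
p[-1,0,1] = (2 - (-4)) / (1 - (-1)) = 3
p[0,1,2] = (32 - 2) / (2 - 0) = 15
p[-1,0,1,2] = (15 - 3) / (2 - (-1)) = 4

4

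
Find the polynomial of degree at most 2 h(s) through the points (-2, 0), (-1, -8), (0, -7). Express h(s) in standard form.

h(s) = (9/2)s^2 + (11/2)s - 7

L_0(s) = (s + 1)s / [2] = (1/2)s^2 + (1/2)s
L_1(s) = (s + 2)s / [-1] = -s^2 - 2s
L_2(s) = (s + 2)(s + 1) / [2] = (1/2)s^2 + (3/2)s + 1
h(s) = 0·L_0 + (-8)·L_1 + (-7)·L_2
  0·L_0(s) = 0
  (-8)·L_1(s) = 8s^2 + 16s
  (-7)·L_2(s) = -(7/2)s^2 - (21/2)s - 7
Adding term by term: (9/2)s^2 + (11/2)s - 7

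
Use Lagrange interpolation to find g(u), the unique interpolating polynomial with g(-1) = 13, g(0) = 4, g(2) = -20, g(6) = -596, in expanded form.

g(u) = -3u^3 + 2u^2 - 4u + 4

L_0(u) = u(u - 2)(u - 6) / [-21] = -(1/21)u^3 + (8/21)u^2 - (4/7)u
L_1(u) = (u + 1)(u - 2)(u - 6) / [12] = (1/12)u^3 - (7/12)u^2 + (1/3)u + 1
L_2(u) = (u + 1)u(u - 6) / [-24] = -(1/24)u^3 + (5/24)u^2 + (1/4)u
L_3(u) = (u + 1)u(u - 2) / [168] = (1/168)u^3 - (1/168)u^2 - (1/84)u
g(u) = 13·L_0 + 4·L_1 + (-20)·L_2 + (-596)·L_3
  13·L_0(u) = -(13/21)u^3 + (104/21)u^2 - (52/7)u
  4·L_1(u) = (1/3)u^3 - (7/3)u^2 + (4/3)u + 4
  (-20)·L_2(u) = (5/6)u^3 - (25/6)u^2 - 5u
  (-596)·L_3(u) = -(149/42)u^3 + (149/42)u^2 + (149/21)u
Adding term by term: -3u^3 + 2u^2 - 4u + 4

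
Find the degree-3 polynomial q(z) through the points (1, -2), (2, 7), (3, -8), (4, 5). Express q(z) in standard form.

q(z) = (26/3)z^3 - 64z^2 + (421/3)z - 87

L_0(z) = (z - 2)(z - 3)(z - 4) / [-6] = -(1/6)z^3 + (3/2)z^2 - (13/3)z + 4
L_1(z) = (z - 1)(z - 3)(z - 4) / [2] = (1/2)z^3 - 4z^2 + (19/2)z - 6
L_2(z) = (z - 1)(z - 2)(z - 4) / [-2] = -(1/2)z^3 + (7/2)z^2 - 7z + 4
L_3(z) = (z - 1)(z - 2)(z - 3) / [6] = (1/6)z^3 - z^2 + (11/6)z - 1
q(z) = (-2)·L_0 + 7·L_1 + (-8)·L_2 + 5·L_3
  (-2)·L_0(z) = (1/3)z^3 - 3z^2 + (26/3)z - 8
  7·L_1(z) = (7/2)z^3 - 28z^2 + (133/2)z - 42
  (-8)·L_2(z) = 4z^3 - 28z^2 + 56z - 32
  5·L_3(z) = (5/6)z^3 - 5z^2 + (55/6)z - 5
Adding term by term: (26/3)z^3 - 64z^2 + (421/3)z - 87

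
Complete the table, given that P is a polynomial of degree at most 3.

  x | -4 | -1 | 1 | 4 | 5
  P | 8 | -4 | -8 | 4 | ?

76/5

The 4 known values determine P uniquely (degree ≤ 3).
L_0(5) = (6)·(4)·(1)/[(-3)·(-5)·(-8)] = -1/5
L_1(5) = (9)·(4)·(1)/[(3)·(-2)·(-5)] = 6/5
L_2(5) = (9)·(6)·(1)/[(5)·(2)·(-3)] = -9/5
L_3(5) = (9)·(6)·(4)/[(8)·(5)·(3)] = 9/5
Sum: 8·(-1/5) + (-4)·(6/5) + (-8)·(-9/5) + 4·(9/5) = 76/5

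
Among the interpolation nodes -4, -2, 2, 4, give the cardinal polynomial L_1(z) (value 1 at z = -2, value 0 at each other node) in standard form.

L_1(z) = (z + 4)(z - 2)(z - 4) / [(2)·(-4)·(-6)]
       = (z^3 - 2z^2 - 16z + 32) / (48)

L_1(z) = (1/48)z^3 - (1/24)z^2 - (1/3)z + 2/3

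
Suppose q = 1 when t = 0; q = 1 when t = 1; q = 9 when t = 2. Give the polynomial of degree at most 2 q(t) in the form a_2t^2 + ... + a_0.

q(t) = 4t^2 - 4t + 1

L_0(t) = (t - 1)(t - 2) / [2] = (1/2)t^2 - (3/2)t + 1
L_1(t) = t(t - 2) / [-1] = -t^2 + 2t
L_2(t) = t(t - 1) / [2] = (1/2)t^2 - (1/2)t
q(t) = 1·L_0 + 1·L_1 + 9·L_2
  1·L_0(t) = (1/2)t^2 - (3/2)t + 1
  1·L_1(t) = -t^2 + 2t
  9·L_2(t) = (9/2)t^2 - (9/2)t
Adding term by term: 4t^2 - 4t + 1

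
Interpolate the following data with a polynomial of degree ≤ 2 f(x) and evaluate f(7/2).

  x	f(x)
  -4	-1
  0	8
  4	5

193/32

Using Newton's divided-difference form:
f[-4,0] = (8 - (-1)) / (0 - (-4)) = 9/4
f[0,4] = (5 - 8) / (4 - 0) = -3/4
f[-4,0,4] = (-3/4 - 9/4) / (4 - (-4)) = -3/8
f(7/2) = -1 + (9/4)·(15/2) + (-3/8)·(15/2)·(7/2) = 193/32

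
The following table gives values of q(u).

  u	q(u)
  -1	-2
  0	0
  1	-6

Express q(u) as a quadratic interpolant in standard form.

Build the Lagrange basis polynomials:
L_0(u) = u(u - 1) / [2] = (1/2)u^2 - (1/2)u
L_1(u) = (u + 1)(u - 1) / [-1] = -u^2 + 1
L_2(u) = (u + 1)u / [2] = (1/2)u^2 + (1/2)u
q(u) = (-2)·L_0 + 0·L_1 + (-6)·L_2
  (-2)·L_0(u) = -u^2 + u
  0·L_1(u) = 0
  (-6)·L_2(u) = -3u^2 - 3u
Adding term by term: -4u^2 - 2u

q(u) = -4u^2 - 2u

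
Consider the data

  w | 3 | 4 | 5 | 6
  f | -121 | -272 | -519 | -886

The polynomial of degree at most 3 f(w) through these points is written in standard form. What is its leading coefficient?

L_0(w) = (w - 4)(w - 5)(w - 6) / [-6] = -(1/6)w^3 + (5/2)w^2 - (37/3)w + 20
L_1(w) = (w - 3)(w - 5)(w - 6) / [2] = (1/2)w^3 - 7w^2 + (63/2)w - 45
L_2(w) = (w - 3)(w - 4)(w - 6) / [-2] = -(1/2)w^3 + (13/2)w^2 - 27w + 36
L_3(w) = (w - 3)(w - 4)(w - 5) / [6] = (1/6)w^3 - 2w^2 + (47/6)w - 10
f(w) = (-121)·L_0 + (-272)·L_1 + (-519)·L_2 + (-886)·L_3
Only the coefficient of w^3 is needed; take it from each L_i and combine:
(-121)·(-1/6) + (-272)·(1/2) + (-519)·(-1/2) + (-886)·(1/6) = -4

-4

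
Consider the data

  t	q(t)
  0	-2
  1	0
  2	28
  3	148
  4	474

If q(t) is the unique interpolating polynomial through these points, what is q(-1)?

4

L_0(-1) = (-2)·(-3)·(-4)·(-5)/[(-1)·(-2)·(-3)·(-4)] = 5
L_1(-1) = (-1)·(-3)·(-4)·(-5)/[(1)·(-1)·(-2)·(-3)] = -10
L_2(-1) = (-1)·(-2)·(-4)·(-5)/[(2)·(1)·(-1)·(-2)] = 10
L_3(-1) = (-1)·(-2)·(-3)·(-5)/[(3)·(2)·(1)·(-1)] = -5
L_4(-1) = (-1)·(-2)·(-3)·(-4)/[(4)·(3)·(2)·(1)] = 1
Sum: (-2)·(5) + 0 + 28·(10) + 148·(-5) + 474·(1) = 4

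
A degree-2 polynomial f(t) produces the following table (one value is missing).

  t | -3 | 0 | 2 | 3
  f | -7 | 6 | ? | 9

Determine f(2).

82/9

The 3 known values determine f uniquely (degree ≤ 2).
Evaluate each Lagrange basis at t = 2:
L_0(2) = (2)·(-1)/[(-3)·(-6)] = -1/9
L_1(2) = (5)·(-1)/[(3)·(-3)] = 5/9
L_2(2) = (5)·(2)/[(6)·(3)] = 5/9
Sum: (-7)·(-1/9) + 6·(5/9) + 9·(5/9) = 82/9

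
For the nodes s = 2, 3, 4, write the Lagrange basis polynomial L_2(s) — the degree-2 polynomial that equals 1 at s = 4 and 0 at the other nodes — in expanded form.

L_2(s) = (s - 2)(s - 3) / [(2)·(1)]
       = (s^2 - 5s + 6) / (2)

L_2(s) = (1/2)s^2 - (5/2)s + 3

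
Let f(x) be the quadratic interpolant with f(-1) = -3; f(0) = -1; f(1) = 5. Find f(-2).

L_0(-2) = (-2)·(-3)/[(-1)·(-2)] = 3
L_1(-2) = (-1)·(-3)/[(1)·(-1)] = -3
L_2(-2) = (-1)·(-2)/[(2)·(1)] = 1
Sum: (-3)·(3) + (-1)·(-3) + 5·(1) = -1

-1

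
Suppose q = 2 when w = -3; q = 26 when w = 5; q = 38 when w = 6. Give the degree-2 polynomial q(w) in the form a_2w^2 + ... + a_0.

q(w) = w^2 + w - 4

Newton's divided differences:
q[-3,5] = (26 - 2) / (5 - (-3)) = 3
q[5,6] = (38 - 26) / (6 - 5) = 12
q[-3,5,6] = (12 - 3) / (6 - (-3)) = 1
q(w) = 2 + 3·(w + 3) + 1·(w + 3)(w - 5)
Expanding: q(w) = w^2 + w - 4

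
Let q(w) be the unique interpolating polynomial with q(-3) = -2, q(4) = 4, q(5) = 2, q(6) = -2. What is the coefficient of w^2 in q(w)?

Build the Lagrange basis polynomials:
L_0(w) = (w - 4)(w - 5)(w - 6) / [-504] = -(1/504)w^3 + (5/168)w^2 - (37/252)w + 5/21
L_1(w) = (w + 3)(w - 5)(w - 6) / [14] = (1/14)w^3 - (4/7)w^2 - (3/14)w + 45/7
L_2(w) = (w + 3)(w - 4)(w - 6) / [-8] = -(1/8)w^3 + (7/8)w^2 + (3/4)w - 9
L_3(w) = (w + 3)(w - 4)(w - 5) / [18] = (1/18)w^3 - (1/3)w^2 - (7/18)w + 10/3
q(w) = (-2)·L_0 + 4·L_1 + 2·L_2 + (-2)·L_3
Only the coefficient of w^2 is needed; take it from each L_i and combine:
(-2)·(5/168) + 4·(-4/7) + 2·(7/8) + (-2)·(-1/3) = 1/14

1/14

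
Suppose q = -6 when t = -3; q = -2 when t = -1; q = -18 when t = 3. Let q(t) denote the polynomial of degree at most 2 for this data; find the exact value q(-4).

Evaluate each Lagrange basis at t = -4:
L_0(-4) = (-3)·(-7)/[(-2)·(-6)] = 7/4
L_1(-4) = (-1)·(-7)/[(2)·(-4)] = -7/8
L_2(-4) = (-1)·(-3)/[(6)·(4)] = 1/8
Sum: (-6)·(7/4) + (-2)·(-7/8) + (-18)·(1/8) = -11

-11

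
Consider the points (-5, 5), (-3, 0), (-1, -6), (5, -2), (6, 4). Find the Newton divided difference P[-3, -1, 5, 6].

P[-3,-1] = (-6 - 0) / (-1 - (-3)) = -3
P[-1,5] = (-2 - (-6)) / (5 - (-1)) = 2/3
P[5,6] = (4 - (-2)) / (6 - 5) = 6
P[-3,-1,5] = (2/3 - (-3)) / (5 - (-3)) = 11/24
P[-1,5,6] = (6 - 2/3) / (6 - (-1)) = 16/21
P[-3,-1,5,6] = (16/21 - 11/24) / (6 - (-3)) = 17/504

17/504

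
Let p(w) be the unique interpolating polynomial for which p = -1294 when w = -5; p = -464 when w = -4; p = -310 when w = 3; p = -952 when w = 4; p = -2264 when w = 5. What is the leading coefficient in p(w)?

-3

L_0(w) = (w + 4)(w - 3)(w - 4)(w - 5) / [720] = (1/720)w^4 - (1/90)w^3 - (1/720)w^2 + (8/45)w - 1/3
L_1(w) = (w + 5)(w - 3)(w - 4)(w - 5) / [-504] = -(1/504)w^4 + (1/72)w^3 + (13/504)w^2 - (25/72)w + 25/42
L_2(w) = (w + 5)(w + 4)(w - 4)(w - 5) / [112] = (1/112)w^4 - (41/112)w^2 + 25/7
L_3(w) = (w + 5)(w + 4)(w - 3)(w - 5) / [-72] = -(1/72)w^4 - (1/72)w^3 + (37/72)w^2 + (25/72)w - 25/6
L_4(w) = (w + 5)(w + 4)(w - 3)(w - 4) / [180] = (1/180)w^4 + (1/90)w^3 - (31/180)w^2 - (8/45)w + 4/3
p(w) = (-1294)·L_0 + (-464)·L_1 + (-310)·L_2 + (-952)·L_3 + (-2264)·L_4
Only the coefficient of w^4 is needed; take it from each L_i and combine:
(-1294)·(1/720) + (-464)·(-1/504) + (-310)·(1/112) + (-952)·(-1/72) + (-2264)·(1/180) = -3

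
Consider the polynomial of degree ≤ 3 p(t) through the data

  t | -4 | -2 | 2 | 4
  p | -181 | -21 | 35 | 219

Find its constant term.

3

Build the Lagrange basis polynomials:
L_0(t) = (t + 2)(t - 2)(t - 4) / [-96] = -(1/96)t^3 + (1/24)t^2 + (1/24)t - 1/6
L_1(t) = (t + 4)(t - 2)(t - 4) / [48] = (1/48)t^3 - (1/24)t^2 - (1/3)t + 2/3
L_2(t) = (t + 4)(t + 2)(t - 4) / [-48] = -(1/48)t^3 - (1/24)t^2 + (1/3)t + 2/3
L_3(t) = (t + 4)(t + 2)(t - 2) / [96] = (1/96)t^3 + (1/24)t^2 - (1/24)t - 1/6
p(t) = (-181)·L_0 + (-21)·L_1 + 35·L_2 + 219·L_3
Only the constant term is needed; take it from each L_i and combine:
(-181)·(-1/6) + (-21)·(2/3) + 35·(2/3) + 219·(-1/6) = 3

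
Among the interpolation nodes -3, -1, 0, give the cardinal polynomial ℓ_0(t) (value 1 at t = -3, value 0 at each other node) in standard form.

ℓ_0(t) = (t + 1)t / [(-2)·(-3)]
       = (t^2 + t) / (6)

ℓ_0(t) = (1/6)t^2 + (1/6)t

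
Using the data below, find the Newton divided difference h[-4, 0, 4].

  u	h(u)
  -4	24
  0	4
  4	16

h[-4,0] = (4 - 24) / (0 - (-4)) = -5
h[0,4] = (16 - 4) / (4 - 0) = 3
h[-4,0,4] = (3 - (-5)) / (4 - (-4)) = 1

1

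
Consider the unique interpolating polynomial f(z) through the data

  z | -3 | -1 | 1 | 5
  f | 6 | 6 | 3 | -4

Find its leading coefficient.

L_0(z) = (z + 1)(z - 1)(z - 5) / [-64] = -(1/64)z^3 + (5/64)z^2 + (1/64)z - 5/64
L_1(z) = (z + 3)(z - 1)(z - 5) / [24] = (1/24)z^3 - (1/8)z^2 - (13/24)z + 5/8
L_2(z) = (z + 3)(z + 1)(z - 5) / [-32] = -(1/32)z^3 + (1/32)z^2 + (17/32)z + 15/32
L_3(z) = (z + 3)(z + 1)(z - 1) / [192] = (1/192)z^3 + (1/64)z^2 - (1/192)z - 1/64
f(z) = 6·L_0 + 6·L_1 + 3·L_2 + (-4)·L_3
Only the coefficient of z^3 is needed; take it from each L_i and combine:
6·(-1/64) + 6·(1/24) + 3·(-1/32) + (-4)·(1/192) = 1/24

1/24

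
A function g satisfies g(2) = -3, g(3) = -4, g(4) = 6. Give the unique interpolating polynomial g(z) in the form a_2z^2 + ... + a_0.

Build the Lagrange basis polynomials:
L_0(z) = (z - 3)(z - 4) / [2] = (1/2)z^2 - (7/2)z + 6
L_1(z) = (z - 2)(z - 4) / [-1] = -z^2 + 6z - 8
L_2(z) = (z - 2)(z - 3) / [2] = (1/2)z^2 - (5/2)z + 3
g(z) = (-3)·L_0 + (-4)·L_1 + 6·L_2
  (-3)·L_0(z) = -(3/2)z^2 + (21/2)z - 18
  (-4)·L_1(z) = 4z^2 - 24z + 32
  6·L_2(z) = 3z^2 - 15z + 18
Adding term by term: (11/2)z^2 - (57/2)z + 32

g(z) = (11/2)z^2 - (57/2)z + 32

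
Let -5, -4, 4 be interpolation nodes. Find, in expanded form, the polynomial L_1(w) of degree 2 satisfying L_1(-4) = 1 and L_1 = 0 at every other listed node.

L_1(w) = -(1/8)w^2 - (1/8)w + 5/2

L_1(w) = (w + 5)(w - 4) / [(1)·(-8)]
       = (w^2 + w - 20) / (-8)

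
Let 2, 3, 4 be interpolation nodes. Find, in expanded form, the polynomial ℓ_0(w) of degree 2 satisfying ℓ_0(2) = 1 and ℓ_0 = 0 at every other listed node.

ℓ_0(w) = (w - 3)(w - 4) / [(-1)·(-2)]
       = (w^2 - 7w + 12) / (2)

ℓ_0(w) = (1/2)w^2 - (7/2)w + 6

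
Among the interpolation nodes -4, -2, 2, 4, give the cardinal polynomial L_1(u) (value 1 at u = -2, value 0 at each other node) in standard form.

L_1(u) = (u + 4)(u - 2)(u - 4) / [(2)·(-4)·(-6)]
       = (u^3 - 2u^2 - 16u + 32) / (48)

L_1(u) = (1/48)u^3 - (1/24)u^2 - (1/3)u + 2/3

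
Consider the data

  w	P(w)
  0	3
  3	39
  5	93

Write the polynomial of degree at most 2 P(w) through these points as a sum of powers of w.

P(w) = 3w^2 + 3w + 3

Newton's divided differences:
P[0,3] = (39 - 3) / (3 - 0) = 12
P[3,5] = (93 - 39) / (5 - 3) = 27
P[0,3,5] = (27 - 12) / (5 - 0) = 3
P(w) = 3 + 12·w + 3·w(w - 3)
Expanding: P(w) = 3w^2 + 3w + 3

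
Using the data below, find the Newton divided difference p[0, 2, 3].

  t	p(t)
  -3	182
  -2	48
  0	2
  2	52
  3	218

p[0,2] = (52 - 2) / (2 - 0) = 25
p[2,3] = (218 - 52) / (3 - 2) = 166
p[0,2,3] = (166 - 25) / (3 - 0) = 47

47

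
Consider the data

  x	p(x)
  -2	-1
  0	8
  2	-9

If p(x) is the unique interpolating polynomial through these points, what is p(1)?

L_0(1) = (1)·(-1)/[(-2)·(-4)] = -1/8
L_1(1) = (3)·(-1)/[(2)·(-2)] = 3/4
L_2(1) = (3)·(1)/[(4)·(2)] = 3/8
Sum: (-1)·(-1/8) + 8·(3/4) + (-9)·(3/8) = 11/4

11/4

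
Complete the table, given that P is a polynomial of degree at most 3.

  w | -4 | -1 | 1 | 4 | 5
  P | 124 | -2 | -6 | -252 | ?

The 4 known values determine P uniquely (degree ≤ 3).
L_0(5) = (6)·(4)·(1)/[(-3)·(-5)·(-8)] = -1/5
L_1(5) = (9)·(4)·(1)/[(3)·(-2)·(-5)] = 6/5
L_2(5) = (9)·(6)·(1)/[(5)·(2)·(-3)] = -9/5
L_3(5) = (9)·(6)·(4)/[(8)·(5)·(3)] = 9/5
Sum: 124·(-1/5) + (-2)·(6/5) + (-6)·(-9/5) + (-252)·(9/5) = -470

-470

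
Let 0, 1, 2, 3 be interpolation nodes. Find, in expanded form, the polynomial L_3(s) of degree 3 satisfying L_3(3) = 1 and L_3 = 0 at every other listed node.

L_3(s) = (1/6)s^3 - (1/2)s^2 + (1/3)s

L_3(s) = s(s - 1)(s - 2) / [(3)·(2)·(1)]
       = (s^3 - 3s^2 + 2s) / (6)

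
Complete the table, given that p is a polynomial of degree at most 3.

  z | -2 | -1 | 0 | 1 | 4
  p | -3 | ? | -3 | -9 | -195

-5

The 4 known values determine p uniquely (degree ≤ 3).
Evaluate each Lagrange basis at z = -1:
L_0(-1) = (-1)·(-2)·(-5)/[(-2)·(-3)·(-6)] = 5/18
L_1(-1) = (1)·(-2)·(-5)/[(2)·(-1)·(-4)] = 5/4
L_2(-1) = (1)·(-1)·(-5)/[(3)·(1)·(-3)] = -5/9
L_3(-1) = (1)·(-1)·(-2)/[(6)·(4)·(3)] = 1/36
Sum: (-3)·(5/18) + (-3)·(5/4) + (-9)·(-5/9) + (-195)·(1/36) = -5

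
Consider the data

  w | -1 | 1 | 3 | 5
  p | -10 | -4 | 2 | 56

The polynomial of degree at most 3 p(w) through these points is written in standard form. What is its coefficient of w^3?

L_0(w) = (w - 1)(w - 3)(w - 5) / [-48] = -(1/48)w^3 + (3/16)w^2 - (23/48)w + 5/16
L_1(w) = (w + 1)(w - 3)(w - 5) / [16] = (1/16)w^3 - (7/16)w^2 + (7/16)w + 15/16
L_2(w) = (w + 1)(w - 1)(w - 5) / [-16] = -(1/16)w^3 + (5/16)w^2 + (1/16)w - 5/16
L_3(w) = (w + 1)(w - 1)(w - 3) / [48] = (1/48)w^3 - (1/16)w^2 - (1/48)w + 1/16
p(w) = (-10)·L_0 + (-4)·L_1 + 2·L_2 + 56·L_3
Only the coefficient of w^3 is needed; take it from each L_i and combine:
(-10)·(-1/48) + (-4)·(1/16) + 2·(-1/16) + 56·(1/48) = 1

1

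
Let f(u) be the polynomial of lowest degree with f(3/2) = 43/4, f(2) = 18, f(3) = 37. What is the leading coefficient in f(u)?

The leading coefficient equals the top divided difference f[3/2,2,3].
f[3/2,2] = (18 - 43/4) / (2 - 3/2) = 29/2
f[2,3] = (37 - 18) / (3 - 2) = 19
f[3/2,2,3] = (19 - 29/2) / (3 - 3/2) = 3

3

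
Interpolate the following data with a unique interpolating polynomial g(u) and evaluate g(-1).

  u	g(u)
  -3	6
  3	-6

L_0(-1) = (-4)/[(-6)] = 2/3
L_1(-1) = (2)/[(6)] = 1/3
Sum: 6·(2/3) + (-6)·(1/3) = 2

2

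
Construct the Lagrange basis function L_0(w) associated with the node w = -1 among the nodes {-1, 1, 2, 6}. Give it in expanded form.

L_0(w) = (w - 1)(w - 2)(w - 6) / [(-2)·(-3)·(-7)]
       = (w^3 - 9w^2 + 20w - 12) / (-42)

L_0(w) = -(1/42)w^3 + (3/14)w^2 - (10/21)w + 2/7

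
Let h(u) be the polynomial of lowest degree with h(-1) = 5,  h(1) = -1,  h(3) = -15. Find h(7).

L_0(7) = (6)·(4)/[(-2)·(-4)] = 3
L_1(7) = (8)·(4)/[(2)·(-2)] = -8
L_2(7) = (8)·(6)/[(4)·(2)] = 6
Sum: 5·(3) + (-1)·(-8) + (-15)·(6) = -67

-67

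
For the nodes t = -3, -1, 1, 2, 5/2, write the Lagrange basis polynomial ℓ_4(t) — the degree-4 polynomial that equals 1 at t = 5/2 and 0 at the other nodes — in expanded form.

ℓ_4(t) = (16/231)t^4 + (16/231)t^3 - (16/33)t^2 - (16/231)t + 32/77

ℓ_4(t) = (t + 3)(t + 1)(t - 1)(t - 2) / [(11/2)·(7/2)·(3/2)·(1/2)]
       = (t^4 + t^3 - 7t^2 - t + 6) / (231/16)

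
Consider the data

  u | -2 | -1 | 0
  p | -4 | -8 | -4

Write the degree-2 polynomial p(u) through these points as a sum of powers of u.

p(u) = 4u^2 + 8u - 4

L_0(u) = (u + 1)u / [2] = (1/2)u^2 + (1/2)u
L_1(u) = (u + 2)u / [-1] = -u^2 - 2u
L_2(u) = (u + 2)(u + 1) / [2] = (1/2)u^2 + (3/2)u + 1
p(u) = (-4)·L_0 + (-8)·L_1 + (-4)·L_2
  (-4)·L_0(u) = -2u^2 - 2u
  (-8)·L_1(u) = 8u^2 + 16u
  (-4)·L_2(u) = -2u^2 - 6u - 4
Adding term by term: 4u^2 + 8u - 4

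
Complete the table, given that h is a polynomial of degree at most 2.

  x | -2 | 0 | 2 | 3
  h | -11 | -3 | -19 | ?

The 3 known values determine h uniquely (degree ≤ 2).
L_0(3) = (3)·(1)/[(-2)·(-4)] = 3/8
L_1(3) = (5)·(1)/[(2)·(-2)] = -5/4
L_2(3) = (5)·(3)/[(4)·(2)] = 15/8
Sum: (-11)·(3/8) + (-3)·(-5/4) + (-19)·(15/8) = -36

-36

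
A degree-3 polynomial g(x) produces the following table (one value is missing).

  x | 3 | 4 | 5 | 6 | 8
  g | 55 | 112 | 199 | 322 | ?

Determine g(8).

The 4 known values determine g uniquely (degree ≤ 3).
Evaluate each Lagrange basis at x = 8:
L_0(8) = (4)·(3)·(2)/[(-1)·(-2)·(-3)] = -4
L_1(8) = (5)·(3)·(2)/[(1)·(-1)·(-2)] = 15
L_2(8) = (5)·(4)·(2)/[(2)·(1)·(-1)] = -20
L_3(8) = (5)·(4)·(3)/[(3)·(2)·(1)] = 10
Sum: 55·(-4) + 112·(15) + 199·(-20) + 322·(10) = 700

700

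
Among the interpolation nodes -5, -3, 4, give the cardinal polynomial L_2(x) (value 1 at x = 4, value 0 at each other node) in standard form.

L_2(x) = (x + 5)(x + 3) / [(9)·(7)]
       = (x^2 + 8x + 15) / (63)

L_2(x) = (1/63)x^2 + (8/63)x + 5/21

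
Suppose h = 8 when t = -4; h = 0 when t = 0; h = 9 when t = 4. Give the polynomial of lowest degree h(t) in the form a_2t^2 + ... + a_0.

Newton's divided differences:
h[-4,0] = (0 - 8) / (0 - (-4)) = -2
h[0,4] = (9 - 0) / (4 - 0) = 9/4
h[-4,0,4] = (9/4 - (-2)) / (4 - (-4)) = 17/32
h(t) = 8 + (-2)·(t + 4) + (17/32)·(t + 4)t
Expanding: h(t) = (17/32)t^2 + (1/8)t

h(t) = (17/32)t^2 + (1/8)t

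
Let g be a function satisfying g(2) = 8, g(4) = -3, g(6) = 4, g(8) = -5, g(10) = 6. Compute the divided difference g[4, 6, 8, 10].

3/4

g[4,6] = (4 - (-3)) / (6 - 4) = 7/2
g[6,8] = (-5 - 4) / (8 - 6) = -9/2
g[8,10] = (6 - (-5)) / (10 - 8) = 11/2
g[4,6,8] = (-9/2 - 7/2) / (8 - 4) = -2
g[6,8,10] = (11/2 - (-9/2)) / (10 - 6) = 5/2
g[4,6,8,10] = (5/2 - (-2)) / (10 - 4) = 3/4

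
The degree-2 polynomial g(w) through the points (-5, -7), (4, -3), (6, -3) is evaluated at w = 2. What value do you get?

-329/99

Using Newton's divided-difference form:
g[-5,4] = (-3 - (-7)) / (4 - (-5)) = 4/9
g[4,6] = (-3 - (-3)) / (6 - 4) = 0
g[-5,4,6] = (0 - 4/9) / (6 - (-5)) = -4/99
g(2) = -7 + (4/9)·(7) + (-4/99)·(7)·(-2) = -329/99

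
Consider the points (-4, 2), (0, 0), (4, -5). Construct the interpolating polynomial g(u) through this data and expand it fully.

g(u) = -(3/32)u^2 - (7/8)u

L_0(u) = u(u - 4) / [32] = (1/32)u^2 - (1/8)u
L_1(u) = (u + 4)(u - 4) / [-16] = -(1/16)u^2 + 1
L_2(u) = (u + 4)u / [32] = (1/32)u^2 + (1/8)u
g(u) = 2·L_0 + 0·L_1 + (-5)·L_2
  2·L_0(u) = (1/16)u^2 - (1/4)u
  0·L_1(u) = 0
  (-5)·L_2(u) = -(5/32)u^2 - (5/8)u
Adding term by term: -(3/32)u^2 - (7/8)u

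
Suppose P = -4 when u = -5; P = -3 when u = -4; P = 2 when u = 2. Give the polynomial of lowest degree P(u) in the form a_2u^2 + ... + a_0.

P(u) = -(1/42)u^2 + (11/14)u + 11/21

L_0(u) = (u + 4)(u - 2) / [7] = (1/7)u^2 + (2/7)u - 8/7
L_1(u) = (u + 5)(u - 2) / [-6] = -(1/6)u^2 - (1/2)u + 5/3
L_2(u) = (u + 5)(u + 4) / [42] = (1/42)u^2 + (3/14)u + 10/21
P(u) = (-4)·L_0 + (-3)·L_1 + 2·L_2
  (-4)·L_0(u) = -(4/7)u^2 - (8/7)u + 32/7
  (-3)·L_1(u) = (1/2)u^2 + (3/2)u - 5
  2·L_2(u) = (1/21)u^2 + (3/7)u + 20/21
Adding term by term: -(1/42)u^2 + (11/14)u + 11/21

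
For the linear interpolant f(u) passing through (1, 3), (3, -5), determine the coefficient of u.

The leading coefficient equals the top divided difference f[1,3].
f[1,3] = (-5 - 3) / (3 - 1) = -4

-4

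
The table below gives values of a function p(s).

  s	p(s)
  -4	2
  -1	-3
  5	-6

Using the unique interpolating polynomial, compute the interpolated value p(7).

L_0(7) = (8)·(2)/[(-3)·(-9)] = 16/27
L_1(7) = (11)·(2)/[(3)·(-6)] = -11/9
L_2(7) = (11)·(8)/[(9)·(6)] = 44/27
Sum: 2·(16/27) + (-3)·(-11/9) + (-6)·(44/27) = -133/27

-133/27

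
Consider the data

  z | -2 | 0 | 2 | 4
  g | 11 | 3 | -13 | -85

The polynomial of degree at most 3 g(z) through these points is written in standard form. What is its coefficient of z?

-2

Build the Lagrange basis polynomials:
L_0(z) = z(z - 2)(z - 4) / [-48] = -(1/48)z^3 + (1/8)z^2 - (1/6)z
L_1(z) = (z + 2)(z - 2)(z - 4) / [16] = (1/16)z^3 - (1/4)z^2 - (1/4)z + 1
L_2(z) = (z + 2)z(z - 4) / [-16] = -(1/16)z^3 + (1/8)z^2 + (1/2)z
L_3(z) = (z + 2)z(z - 2) / [48] = (1/48)z^3 - (1/12)z
g(z) = 11·L_0 + 3·L_1 + (-13)·L_2 + (-85)·L_3
Only the coefficient of z is needed; take it from each L_i and combine:
11·(-1/6) + 3·(-1/4) + (-13)·(1/2) + (-85)·(-1/12) = -2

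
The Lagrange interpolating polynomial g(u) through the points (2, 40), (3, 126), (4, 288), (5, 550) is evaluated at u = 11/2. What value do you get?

Evaluate each Lagrange basis at u = 11/2:
L_0(11/2) = (5/2)·(3/2)·(1/2)/[(-1)·(-2)·(-3)] = -5/16
L_1(11/2) = (7/2)·(3/2)·(1/2)/[(1)·(-1)·(-2)] = 21/16
L_2(11/2) = (7/2)·(5/2)·(1/2)/[(2)·(1)·(-1)] = -35/16
L_3(11/2) = (7/2)·(5/2)·(3/2)/[(3)·(2)·(1)] = 35/16
Sum: 40·(-5/16) + 126·(21/16) + 288·(-35/16) + 550·(35/16) = 726

726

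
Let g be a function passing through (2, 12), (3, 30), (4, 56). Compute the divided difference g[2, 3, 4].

g[2,3] = (30 - 12) / (3 - 2) = 18
g[3,4] = (56 - 30) / (4 - 3) = 26
g[2,3,4] = (26 - 18) / (4 - 2) = 4

4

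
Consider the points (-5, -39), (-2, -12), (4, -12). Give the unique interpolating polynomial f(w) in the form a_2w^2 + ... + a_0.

Newton's divided differences:
f[-5,-2] = (-12 - (-39)) / (-2 - (-5)) = 9
f[-2,4] = (-12 - (-12)) / (4 - (-2)) = 0
f[-5,-2,4] = (0 - 9) / (4 - (-5)) = -1
f(w) = -39 + 9·(w + 5) + (-1)·(w + 5)(w + 2)
Expanding: f(w) = -w^2 + 2w - 4

f(w) = -w^2 + 2w - 4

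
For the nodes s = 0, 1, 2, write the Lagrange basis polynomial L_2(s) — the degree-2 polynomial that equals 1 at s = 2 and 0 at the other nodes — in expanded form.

L_2(s) = s(s - 1) / [(2)·(1)]
       = (s^2 - s) / (2)

L_2(s) = (1/2)s^2 - (1/2)s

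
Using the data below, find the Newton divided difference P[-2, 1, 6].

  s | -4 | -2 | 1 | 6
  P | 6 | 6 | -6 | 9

P[-2,1] = (-6 - 6) / (1 - (-2)) = -4
P[1,6] = (9 - (-6)) / (6 - 1) = 3
P[-2,1,6] = (3 - (-4)) / (6 - (-2)) = 7/8

7/8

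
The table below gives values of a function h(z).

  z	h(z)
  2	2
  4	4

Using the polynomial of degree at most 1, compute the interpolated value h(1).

Evaluate each Lagrange basis at z = 1:
L_0(1) = (-3)/[(-2)] = 3/2
L_1(1) = (-1)/[(2)] = -1/2
Sum: 2·(3/2) + 4·(-1/2) = 1

1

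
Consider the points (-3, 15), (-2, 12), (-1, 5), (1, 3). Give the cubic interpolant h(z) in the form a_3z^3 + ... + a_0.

h(z) = z^3 + 4z^2 - 2z

Newton's divided differences:
h[-3,-2] = (12 - 15) / (-2 - (-3)) = -3
h[-2,-1] = (5 - 12) / (-1 - (-2)) = -7
h[-1,1] = (3 - 5) / (1 - (-1)) = -1
h[-3,-2,-1] = (-7 - (-3)) / (-1 - (-3)) = -2
h[-2,-1,1] = (-1 - (-7)) / (1 - (-2)) = 2
h[-3,-2,-1,1] = (2 - (-2)) / (1 - (-3)) = 1
h(z) = 15 + (-3)·(z + 3) + (-2)·(z + 3)(z + 2) + 1·(z + 3)(z + 2)(z + 1)
Expanding: h(z) = z^3 + 4z^2 - 2z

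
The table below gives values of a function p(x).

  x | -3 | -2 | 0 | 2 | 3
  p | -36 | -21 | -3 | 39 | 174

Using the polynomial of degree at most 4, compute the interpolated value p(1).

0

L_0(1) = (3)·(1)·(-1)·(-2)/[(-1)·(-3)·(-5)·(-6)] = 1/15
L_1(1) = (4)·(1)·(-1)·(-2)/[(1)·(-2)·(-4)·(-5)] = -1/5
L_2(1) = (4)·(3)·(-1)·(-2)/[(3)·(2)·(-2)·(-3)] = 2/3
L_3(1) = (4)·(3)·(1)·(-2)/[(5)·(4)·(2)·(-1)] = 3/5
L_4(1) = (4)·(3)·(1)·(-1)/[(6)·(5)·(3)·(1)] = -2/15
Sum: (-36)·(1/15) + (-21)·(-1/5) + (-3)·(2/3) + 39·(3/5) + 174·(-2/15) = 0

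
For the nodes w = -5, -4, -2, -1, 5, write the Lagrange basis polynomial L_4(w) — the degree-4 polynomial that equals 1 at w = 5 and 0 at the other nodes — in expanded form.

L_4(w) = (1/3780)w^4 + (1/315)w^3 + (7/540)w^2 + (13/630)w + 2/189

L_4(w) = (w + 5)(w + 4)(w + 2)(w + 1) / [(10)·(9)·(7)·(6)]
       = (w^4 + 12w^3 + 49w^2 + 78w + 40) / (3780)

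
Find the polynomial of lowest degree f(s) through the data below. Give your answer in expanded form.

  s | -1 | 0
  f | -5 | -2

f(s) = 3s - 2

L_0(s) = s / [-1] = -s
L_1(s) = (s + 1) / [1] = s + 1
f(s) = (-5)·L_0 + (-2)·L_1
  (-5)·L_0(s) = 5s
  (-2)·L_1(s) = -2s - 2
Adding term by term: 3s - 2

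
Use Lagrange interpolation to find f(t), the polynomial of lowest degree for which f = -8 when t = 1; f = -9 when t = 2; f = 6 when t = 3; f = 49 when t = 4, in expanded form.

Build the Lagrange basis polynomials:
L_0(t) = (t - 2)(t - 3)(t - 4) / [-6] = -(1/6)t^3 + (3/2)t^2 - (13/3)t + 4
L_1(t) = (t - 1)(t - 3)(t - 4) / [2] = (1/2)t^3 - 4t^2 + (19/2)t - 6
L_2(t) = (t - 1)(t - 2)(t - 4) / [-2] = -(1/2)t^3 + (7/2)t^2 - 7t + 4
L_3(t) = (t - 1)(t - 2)(t - 3) / [6] = (1/6)t^3 - t^2 + (11/6)t - 1
f(t) = (-8)·L_0 + (-9)·L_1 + 6·L_2 + 49·L_3
  (-8)·L_0(t) = (4/3)t^3 - 12t^2 + (104/3)t - 32
  (-9)·L_1(t) = -(9/2)t^3 + 36t^2 - (171/2)t + 54
  6·L_2(t) = -3t^3 + 21t^2 - 42t + 24
  49·L_3(t) = (49/6)t^3 - 49t^2 + (539/6)t - 49
Adding term by term: 2t^3 - 4t^2 - 3t - 3

f(t) = 2t^3 - 4t^2 - 3t - 3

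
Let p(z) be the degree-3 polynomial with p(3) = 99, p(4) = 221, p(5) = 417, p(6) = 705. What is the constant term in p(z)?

-3

L_0(z) = (z - 4)(z - 5)(z - 6) / [-6] = -(1/6)z^3 + (5/2)z^2 - (37/3)z + 20
L_1(z) = (z - 3)(z - 5)(z - 6) / [2] = (1/2)z^3 - 7z^2 + (63/2)z - 45
L_2(z) = (z - 3)(z - 4)(z - 6) / [-2] = -(1/2)z^3 + (13/2)z^2 - 27z + 36
L_3(z) = (z - 3)(z - 4)(z - 5) / [6] = (1/6)z^3 - 2z^2 + (47/6)z - 10
p(z) = 99·L_0 + 221·L_1 + 417·L_2 + 705·L_3
Only the constant term is needed; take it from each L_i and combine:
99·(20) + 221·(-45) + 417·(36) + 705·(-10) = -3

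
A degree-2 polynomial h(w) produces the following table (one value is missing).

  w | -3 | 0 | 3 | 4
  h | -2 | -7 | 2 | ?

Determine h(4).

73/9

The 3 known values determine h uniquely (degree ≤ 2).
Evaluate each Lagrange basis at w = 4:
L_0(4) = (4)·(1)/[(-3)·(-6)] = 2/9
L_1(4) = (7)·(1)/[(3)·(-3)] = -7/9
L_2(4) = (7)·(4)/[(6)·(3)] = 14/9
Sum: (-2)·(2/9) + (-7)·(-7/9) + 2·(14/9) = 73/9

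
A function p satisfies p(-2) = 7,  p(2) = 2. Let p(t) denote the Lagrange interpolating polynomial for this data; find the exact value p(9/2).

L_0(9/2) = (5/2)/[(-4)] = -5/8
L_1(9/2) = (13/2)/[(4)] = 13/8
Sum: 7·(-5/8) + 2·(13/8) = -9/8

-9/8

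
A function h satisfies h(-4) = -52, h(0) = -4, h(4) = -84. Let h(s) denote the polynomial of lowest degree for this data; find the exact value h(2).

Using Newton's divided-difference form:
h[-4,0] = (-4 - (-52)) / (0 - (-4)) = 12
h[0,4] = (-84 - (-4)) / (4 - 0) = -20
h[-4,0,4] = (-20 - 12) / (4 - (-4)) = -4
h(2) = -52 + 12·(6) + (-4)·(6)·(2) = -28

-28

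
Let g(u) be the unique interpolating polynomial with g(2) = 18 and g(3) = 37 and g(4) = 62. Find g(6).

Evaluate each Lagrange basis at u = 6:
L_0(6) = (3)·(2)/[(-1)·(-2)] = 3
L_1(6) = (4)·(2)/[(1)·(-1)] = -8
L_2(6) = (4)·(3)/[(2)·(1)] = 6
Sum: 18·(3) + 37·(-8) + 62·(6) = 130

130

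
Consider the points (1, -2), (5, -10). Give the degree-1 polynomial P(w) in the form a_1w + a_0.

P(w) = -2w

Build the Lagrange basis polynomials:
L_0(w) = (w - 5) / [-4] = -(1/4)w + 5/4
L_1(w) = (w - 1) / [4] = (1/4)w - 1/4
P(w) = (-2)·L_0 + (-10)·L_1
  (-2)·L_0(w) = (1/2)w - 5/2
  (-10)·L_1(w) = -(5/2)w + 5/2
Adding term by term: -2w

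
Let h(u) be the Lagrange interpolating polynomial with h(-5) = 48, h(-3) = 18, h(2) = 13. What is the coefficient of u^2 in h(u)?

The leading coefficient equals the top divided difference h[-5,-3,2].
h[-5,-3] = (18 - 48) / (-3 - (-5)) = -15
h[-3,2] = (13 - 18) / (2 - (-3)) = -1
h[-5,-3,2] = (-1 - (-15)) / (2 - (-5)) = 2

2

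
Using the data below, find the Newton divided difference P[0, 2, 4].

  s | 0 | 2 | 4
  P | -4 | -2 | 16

P[0,2] = (-2 - (-4)) / (2 - 0) = 1
P[2,4] = (16 - (-2)) / (4 - 2) = 9
P[0,2,4] = (9 - 1) / (4 - 0) = 2

2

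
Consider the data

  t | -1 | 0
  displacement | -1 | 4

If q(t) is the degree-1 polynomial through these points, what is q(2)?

Evaluate each Lagrange basis at t = 2:
L_0(2) = (2)/[(-1)] = -2
L_1(2) = (3)/[(1)] = 3
Sum: (-1)·(-2) + 4·(3) = 14

14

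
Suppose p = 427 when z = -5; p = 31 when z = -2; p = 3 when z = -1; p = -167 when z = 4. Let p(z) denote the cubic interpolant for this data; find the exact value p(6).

Evaluate each Lagrange basis at z = 6:
L_0(6) = (8)·(7)·(2)/[(-3)·(-4)·(-9)] = -28/27
L_1(6) = (11)·(7)·(2)/[(3)·(-1)·(-6)] = 77/9
L_2(6) = (11)·(8)·(2)/[(4)·(1)·(-5)] = -44/5
L_3(6) = (11)·(8)·(7)/[(9)·(6)·(5)] = 308/135
Sum: 427·(-28/27) + 31·(77/9) + 3·(-44/5) + (-167)·(308/135) = -585

-585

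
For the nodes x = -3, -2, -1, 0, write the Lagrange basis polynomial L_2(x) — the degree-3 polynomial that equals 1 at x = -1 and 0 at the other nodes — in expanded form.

L_2(x) = (x + 3)(x + 2)x / [(2)·(1)·(-1)]
       = (x^3 + 5x^2 + 6x) / (-2)

L_2(x) = -(1/2)x^3 - (5/2)x^2 - 3x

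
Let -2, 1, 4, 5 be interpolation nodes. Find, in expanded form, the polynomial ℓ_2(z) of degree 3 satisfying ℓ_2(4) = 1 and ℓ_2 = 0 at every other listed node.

ℓ_2(z) = -(1/18)z^3 + (2/9)z^2 + (7/18)z - 5/9

ℓ_2(z) = (z + 2)(z - 1)(z - 5) / [(6)·(3)·(-1)]
       = (z^3 - 4z^2 - 7z + 10) / (-18)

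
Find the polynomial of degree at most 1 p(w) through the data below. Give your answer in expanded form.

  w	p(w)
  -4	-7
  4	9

p(w) = 2w + 1

Build the Lagrange basis polynomials:
L_0(w) = (w - 4) / [-8] = -(1/8)w + 1/2
L_1(w) = (w + 4) / [8] = (1/8)w + 1/2
p(w) = (-7)·L_0 + 9·L_1
  (-7)·L_0(w) = (7/8)w - 7/2
  9·L_1(w) = (9/8)w + 9/2
Adding term by term: 2w + 1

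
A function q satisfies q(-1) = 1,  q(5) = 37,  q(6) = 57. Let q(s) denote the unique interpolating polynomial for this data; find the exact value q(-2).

Using Newton's divided-difference form:
q[-1,5] = (37 - 1) / (5 - (-1)) = 6
q[5,6] = (57 - 37) / (6 - 5) = 20
q[-1,5,6] = (20 - 6) / (6 - (-1)) = 2
q(-2) = 1 + 6·(-1) + 2·(-1)·(-7) = 9

9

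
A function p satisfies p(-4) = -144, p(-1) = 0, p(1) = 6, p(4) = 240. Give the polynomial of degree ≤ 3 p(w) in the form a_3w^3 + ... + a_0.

Build the Lagrange basis polynomials:
L_0(w) = (w + 1)(w - 1)(w - 4) / [-120] = -(1/120)w^3 + (1/30)w^2 + (1/120)w - 1/30
L_1(w) = (w + 4)(w - 1)(w - 4) / [30] = (1/30)w^3 - (1/30)w^2 - (8/15)w + 8/15
L_2(w) = (w + 4)(w + 1)(w - 4) / [-30] = -(1/30)w^3 - (1/30)w^2 + (8/15)w + 8/15
L_3(w) = (w + 4)(w + 1)(w - 1) / [120] = (1/120)w^3 + (1/30)w^2 - (1/120)w - 1/30
p(w) = (-144)·L_0 + 0·L_1 + 6·L_2 + 240·L_3
  (-144)·L_0(w) = (6/5)w^3 - (24/5)w^2 - (6/5)w + 24/5
  0·L_1(w) = 0
  6·L_2(w) = -(1/5)w^3 - (1/5)w^2 + (16/5)w + 16/5
  240·L_3(w) = 2w^3 + 8w^2 - 2w - 8
Adding term by term: 3w^3 + 3w^2

p(w) = 3w^3 + 3w^2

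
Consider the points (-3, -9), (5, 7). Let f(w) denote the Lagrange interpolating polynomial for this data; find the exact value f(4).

5

L_0(4) = (-1)/[(-8)] = 1/8
L_1(4) = (7)/[(8)] = 7/8
Sum: (-9)·(1/8) + 7·(7/8) = 5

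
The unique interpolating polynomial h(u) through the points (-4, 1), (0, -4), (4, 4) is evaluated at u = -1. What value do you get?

-127/32

Evaluate each Lagrange basis at u = -1:
L_0(-1) = (-1)·(-5)/[(-4)·(-8)] = 5/32
L_1(-1) = (3)·(-5)/[(4)·(-4)] = 15/16
L_2(-1) = (3)·(-1)/[(8)·(4)] = -3/32
Sum: 1·(5/32) + (-4)·(15/16) + 4·(-3/32) = -127/32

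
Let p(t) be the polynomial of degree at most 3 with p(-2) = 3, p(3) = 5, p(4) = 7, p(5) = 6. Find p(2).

Evaluate each Lagrange basis at t = 2:
L_0(2) = (-1)·(-2)·(-3)/[(-5)·(-6)·(-7)] = 1/35
L_1(2) = (4)·(-2)·(-3)/[(5)·(-1)·(-2)] = 12/5
L_2(2) = (4)·(-1)·(-3)/[(6)·(1)·(-1)] = -2
L_3(2) = (4)·(-1)·(-2)/[(7)·(2)·(1)] = 4/7
Sum: 3·(1/35) + 5·(12/5) + 7·(-2) + 6·(4/7) = 53/35

53/35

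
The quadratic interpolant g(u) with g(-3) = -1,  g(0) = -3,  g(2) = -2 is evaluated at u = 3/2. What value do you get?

Evaluate each Lagrange basis at u = 3/2:
L_0(3/2) = (3/2)·(-1/2)/[(-3)·(-5)] = -1/20
L_1(3/2) = (9/2)·(-1/2)/[(3)·(-2)] = 3/8
L_2(3/2) = (9/2)·(3/2)/[(5)·(2)] = 27/40
Sum: (-1)·(-1/20) + (-3)·(3/8) + (-2)·(27/40) = -97/40

-97/40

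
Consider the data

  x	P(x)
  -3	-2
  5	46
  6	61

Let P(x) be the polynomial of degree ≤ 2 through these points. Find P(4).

Evaluate each Lagrange basis at x = 4:
L_0(4) = (-1)·(-2)/[(-8)·(-9)] = 1/36
L_1(4) = (7)·(-2)/[(8)·(-1)] = 7/4
L_2(4) = (7)·(-1)/[(9)·(1)] = -7/9
Sum: (-2)·(1/36) + 46·(7/4) + 61·(-7/9) = 33

33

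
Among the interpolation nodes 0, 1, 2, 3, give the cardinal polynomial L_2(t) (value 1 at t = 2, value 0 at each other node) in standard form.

L_2(t) = t(t - 1)(t - 3) / [(2)·(1)·(-1)]
       = (t^3 - 4t^2 + 3t) / (-2)

L_2(t) = -(1/2)t^3 + 2t^2 - (3/2)t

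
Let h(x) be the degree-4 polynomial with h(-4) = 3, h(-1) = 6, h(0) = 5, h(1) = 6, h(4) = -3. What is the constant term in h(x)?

Build the Lagrange basis polynomials:
L_0(x) = (x + 1)x(x - 1)(x - 4) / [480] = (1/480)x^4 - (1/120)x^3 - (1/480)x^2 + (1/120)x
L_1(x) = (x + 4)x(x - 1)(x - 4) / [-30] = -(1/30)x^4 + (1/30)x^3 + (8/15)x^2 - (8/15)x
L_2(x) = (x + 4)(x + 1)(x - 1)(x - 4) / [16] = (1/16)x^4 - (17/16)x^2 + 1
L_3(x) = (x + 4)(x + 1)x(x - 4) / [-30] = -(1/30)x^4 - (1/30)x^3 + (8/15)x^2 + (8/15)x
L_4(x) = (x + 4)(x + 1)x(x - 1) / [480] = (1/480)x^4 + (1/120)x^3 - (1/480)x^2 - (1/120)x
h(x) = 3·L_0 + 6·L_1 + 5·L_2 + 6·L_3 + (-3)·L_4
Only the constant term is needed; take it from each L_i and combine:
3·(0) + 6·(0) + 5·(1) + 6·(0) + (-3)·(0) = 5

5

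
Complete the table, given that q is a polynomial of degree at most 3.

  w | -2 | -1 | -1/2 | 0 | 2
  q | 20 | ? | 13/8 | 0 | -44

The 4 known values determine q uniquely (degree ≤ 3).
Evaluate each Lagrange basis at w = -1:
L_0(-1) = (-1/2)·(-1)·(-3)/[(-3/2)·(-2)·(-4)] = 1/8
L_1(-1) = (1)·(-1)·(-3)/[(3/2)·(-1/2)·(-5/2)] = 8/5
L_2(-1) = (1)·(-1/2)·(-3)/[(2)·(1/2)·(-2)] = -3/4
L_3(-1) = (1)·(-1/2)·(-1)/[(4)·(5/2)·(2)] = 1/40
Sum: 20·(1/8) + 13/8·(8/5) + 0 + (-44)·(1/40) = 4

4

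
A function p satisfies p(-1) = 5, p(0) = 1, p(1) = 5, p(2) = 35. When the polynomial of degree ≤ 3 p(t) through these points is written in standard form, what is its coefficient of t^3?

3

The leading coefficient equals the top divided difference p[-1,0,1,2].
p[-1,0] = (1 - 5) / (0 - (-1)) = -4
p[0,1] = (5 - 1) / (1 - 0) = 4
p[1,2] = (35 - 5) / (2 - 1) = 30
p[-1,0,1] = (4 - (-4)) / (1 - (-1)) = 4
p[0,1,2] = (30 - 4) / (2 - 0) = 13
p[-1,0,1,2] = (13 - 4) / (2 - (-1)) = 3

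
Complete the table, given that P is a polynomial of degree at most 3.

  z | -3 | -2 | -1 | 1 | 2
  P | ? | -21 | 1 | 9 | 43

The 4 known values determine P uniquely (degree ≤ 3).
Evaluate each Lagrange basis at z = -3:
L_0(-3) = (-2)·(-4)·(-5)/[(-1)·(-3)·(-4)] = 10/3
L_1(-3) = (-1)·(-4)·(-5)/[(1)·(-2)·(-3)] = -10/3
L_2(-3) = (-1)·(-2)·(-5)/[(3)·(2)·(-1)] = 5/3
L_3(-3) = (-1)·(-2)·(-4)/[(4)·(3)·(1)] = -2/3
Sum: (-21)·(10/3) + 1·(-10/3) + 9·(5/3) + 43·(-2/3) = -87

-87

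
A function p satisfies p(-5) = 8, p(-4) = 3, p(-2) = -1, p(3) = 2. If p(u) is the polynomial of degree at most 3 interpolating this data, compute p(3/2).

Using Newton's divided-difference form:
p[-5,-4] = (3 - 8) / (-4 - (-5)) = -5
p[-4,-2] = (-1 - 3) / (-2 - (-4)) = -2
p[-2,3] = (2 - (-1)) / (3 - (-2)) = 3/5
p[-5,-4,-2] = (-2 - (-5)) / (-2 - (-5)) = 1
p[-4,-2,3] = (3/5 - (-2)) / (3 - (-4)) = 13/35
p[-5,-4,-2,3] = (13/35 - 1) / (3 - (-5)) = -11/140
p(3/2) = 8 + (-5)·(13/2) + 1·(13/2)·(11/2) + (-11/140)·(13/2)·(11/2)·(7/2) = 227/160

227/160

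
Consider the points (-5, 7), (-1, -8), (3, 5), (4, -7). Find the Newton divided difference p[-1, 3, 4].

-61/20

p[-1,3] = (5 - (-8)) / (3 - (-1)) = 13/4
p[3,4] = (-7 - 5) / (4 - 3) = -12
p[-1,3,4] = (-12 - 13/4) / (4 - (-1)) = -61/20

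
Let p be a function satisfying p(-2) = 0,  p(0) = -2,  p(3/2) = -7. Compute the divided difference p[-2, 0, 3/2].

-2/3

p[-2,0] = (-2 - 0) / (0 - (-2)) = -1
p[0,3/2] = (-7 - (-2)) / (3/2 - 0) = -10/3
p[-2,0,3/2] = (-10/3 - (-1)) / (3/2 - (-2)) = -2/3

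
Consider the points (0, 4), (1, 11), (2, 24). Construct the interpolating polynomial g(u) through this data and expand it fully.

g(u) = 3u^2 + 4u + 4

Newton's divided differences:
g[0,1] = (11 - 4) / (1 - 0) = 7
g[1,2] = (24 - 11) / (2 - 1) = 13
g[0,1,2] = (13 - 7) / (2 - 0) = 3
g(u) = 4 + 7·u + 3·u(u - 1)
Expanding: g(u) = 3u^2 + 4u + 4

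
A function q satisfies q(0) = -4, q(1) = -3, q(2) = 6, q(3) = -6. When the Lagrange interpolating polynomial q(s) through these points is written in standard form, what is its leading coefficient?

The leading coefficient equals the top divided difference q[0,1,2,3].
q[0,1] = (-3 - (-4)) / (1 - 0) = 1
q[1,2] = (6 - (-3)) / (2 - 1) = 9
q[2,3] = (-6 - 6) / (3 - 2) = -12
q[0,1,2] = (9 - 1) / (2 - 0) = 4
q[1,2,3] = (-12 - 9) / (3 - 1) = -21/2
q[0,1,2,3] = (-21/2 - 4) / (3 - 0) = -29/6

-29/6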